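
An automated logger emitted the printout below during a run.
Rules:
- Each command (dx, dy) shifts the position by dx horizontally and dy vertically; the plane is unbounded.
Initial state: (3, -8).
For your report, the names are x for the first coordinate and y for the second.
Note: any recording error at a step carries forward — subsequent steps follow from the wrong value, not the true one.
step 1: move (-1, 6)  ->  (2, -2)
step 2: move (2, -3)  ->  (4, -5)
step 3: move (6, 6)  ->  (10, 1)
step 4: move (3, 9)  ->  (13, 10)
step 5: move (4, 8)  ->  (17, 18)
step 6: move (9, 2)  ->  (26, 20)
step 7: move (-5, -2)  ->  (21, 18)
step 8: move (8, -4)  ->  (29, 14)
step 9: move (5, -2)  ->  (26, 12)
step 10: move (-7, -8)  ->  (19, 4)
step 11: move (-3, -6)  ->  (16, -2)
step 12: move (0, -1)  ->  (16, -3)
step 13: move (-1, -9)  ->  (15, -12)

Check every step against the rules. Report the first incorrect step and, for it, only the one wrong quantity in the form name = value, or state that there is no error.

Recomputing the run from the initial state:
step 1: x = 2, y = -2
step 2: x = 4, y = -5
step 3: x = 10, y = 1
step 4: x = 13, y = 10
step 5: x = 17, y = 18
step 6: x = 26, y = 20
step 7: x = 21, y = 18
step 8: x = 29, y = 14
step 9: x = 34, y = 12
step 10: x = 27, y = 4
step 11: x = 24, y = -2
step 12: x = 24, y = -3
step 13: x = 23, y = -12
The first disagreement with the printout is at step 9, where the value should be x = 34.

step 9, x = 34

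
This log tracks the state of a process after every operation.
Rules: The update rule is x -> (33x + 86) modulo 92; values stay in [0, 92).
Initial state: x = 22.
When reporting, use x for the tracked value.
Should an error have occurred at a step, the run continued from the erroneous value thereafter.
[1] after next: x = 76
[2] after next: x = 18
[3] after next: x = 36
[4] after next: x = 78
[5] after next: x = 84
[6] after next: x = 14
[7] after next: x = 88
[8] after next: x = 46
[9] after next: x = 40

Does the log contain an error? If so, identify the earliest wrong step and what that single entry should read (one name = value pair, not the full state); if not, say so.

step 6, x = 6

1. x = (33*22 + 86) mod 92 = 76 (in agreement)
2. x = (33*76 + 86) mod 92 = 18 (no discrepancy)
3. x = (33*18 + 86) mod 92 = 36 (in agreement)
4. x = (33*36 + 86) mod 92 = 78 (consistent with the log)
5. x = (33*78 + 86) mod 92 = 84 (no discrepancy)
6. x = (33*84 + 86) mod 92 = 6 (the log disagrees here)
Conclusion: step 6 carries the first error; the entry should be x = 6.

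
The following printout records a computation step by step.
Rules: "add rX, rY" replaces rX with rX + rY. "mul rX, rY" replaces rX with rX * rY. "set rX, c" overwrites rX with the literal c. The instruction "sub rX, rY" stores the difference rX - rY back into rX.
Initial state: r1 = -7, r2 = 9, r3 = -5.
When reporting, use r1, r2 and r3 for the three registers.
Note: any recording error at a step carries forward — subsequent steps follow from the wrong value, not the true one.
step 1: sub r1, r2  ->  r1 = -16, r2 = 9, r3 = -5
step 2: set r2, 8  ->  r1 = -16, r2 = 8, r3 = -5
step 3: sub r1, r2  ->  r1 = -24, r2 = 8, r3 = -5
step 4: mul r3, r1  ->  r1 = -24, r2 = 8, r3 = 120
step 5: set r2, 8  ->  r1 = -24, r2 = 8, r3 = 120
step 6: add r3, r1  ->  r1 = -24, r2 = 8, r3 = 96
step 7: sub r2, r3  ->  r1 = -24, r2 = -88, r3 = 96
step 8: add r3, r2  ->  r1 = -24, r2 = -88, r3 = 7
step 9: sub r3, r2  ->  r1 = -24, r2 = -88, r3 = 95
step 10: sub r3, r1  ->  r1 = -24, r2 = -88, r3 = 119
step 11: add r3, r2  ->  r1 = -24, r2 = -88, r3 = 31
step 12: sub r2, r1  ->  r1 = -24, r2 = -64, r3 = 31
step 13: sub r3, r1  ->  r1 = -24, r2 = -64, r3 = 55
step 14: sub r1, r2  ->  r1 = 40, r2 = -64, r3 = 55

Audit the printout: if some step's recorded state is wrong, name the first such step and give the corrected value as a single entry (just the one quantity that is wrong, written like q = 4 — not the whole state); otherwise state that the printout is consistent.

1. r1 = -7 - 9 = -16 (agrees with the printout)
2. r2 = 8 (same as recorded)
3. r1 = -16 - 8 = -24 (in agreement)
4. r3 = -5 * -24 = 120 (matches)
5. r2 = 8 (no discrepancy)
6. r3 = 120 + -24 = 96 (same as recorded)
7. r2 = 8 - 96 = -88 (in agreement)
8. r3 = 96 + -88 = 8 (not what was recorded)
The audit stops at step 8: the recorded entry is wrong and should be r3 = 8.

step 8, r3 = 8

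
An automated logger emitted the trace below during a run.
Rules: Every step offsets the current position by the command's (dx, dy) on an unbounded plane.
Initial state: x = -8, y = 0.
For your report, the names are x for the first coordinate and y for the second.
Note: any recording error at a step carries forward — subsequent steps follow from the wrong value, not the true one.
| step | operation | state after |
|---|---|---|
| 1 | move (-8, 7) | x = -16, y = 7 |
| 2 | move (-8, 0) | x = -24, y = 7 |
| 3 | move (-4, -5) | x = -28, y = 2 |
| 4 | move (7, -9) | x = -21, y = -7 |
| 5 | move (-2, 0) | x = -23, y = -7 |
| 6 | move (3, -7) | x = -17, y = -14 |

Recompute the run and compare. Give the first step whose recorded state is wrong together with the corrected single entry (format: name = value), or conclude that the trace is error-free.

step 6, x = -20

Recomputing the run from the initial state:
step 1: x = -16, y = 7
step 2: x = -24, y = 7
step 3: x = -28, y = 2
step 4: x = -21, y = -7
step 5: x = -23, y = -7
step 6: x = -20, y = -14
The first disagreement with the trace is at step 6, where the value should be x = -20.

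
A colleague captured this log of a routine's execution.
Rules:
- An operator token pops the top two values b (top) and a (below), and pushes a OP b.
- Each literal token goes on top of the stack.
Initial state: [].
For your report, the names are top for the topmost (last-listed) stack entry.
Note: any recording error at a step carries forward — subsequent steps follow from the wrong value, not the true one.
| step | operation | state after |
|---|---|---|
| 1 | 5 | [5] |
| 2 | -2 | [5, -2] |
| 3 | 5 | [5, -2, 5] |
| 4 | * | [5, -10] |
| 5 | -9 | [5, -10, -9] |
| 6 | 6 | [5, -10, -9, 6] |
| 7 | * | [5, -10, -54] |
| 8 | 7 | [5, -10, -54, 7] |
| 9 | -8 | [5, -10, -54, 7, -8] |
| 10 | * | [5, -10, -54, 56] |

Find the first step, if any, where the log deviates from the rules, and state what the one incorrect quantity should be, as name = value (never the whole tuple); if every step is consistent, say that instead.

step 10, top = -56

1. push 5: top = 5 (consistent with the log)
2. push -2: top = -2 (agrees with the log)
3. push 5: top = 5 (confirmed correct)
4. -2 * 5 = -10 (confirmed correct)
5. push -9: top = -9 (no discrepancy)
6. push 6: top = 6 (verified)
7. -9 * 6 = -54 (no discrepancy)
8. push 7: top = 7 (matches)
9. push -8: top = -8 (agrees with the log)
10. 7 * -8 = -56 (the entry is off here)
First deviation found at step 10; the corrected entry is top = -56.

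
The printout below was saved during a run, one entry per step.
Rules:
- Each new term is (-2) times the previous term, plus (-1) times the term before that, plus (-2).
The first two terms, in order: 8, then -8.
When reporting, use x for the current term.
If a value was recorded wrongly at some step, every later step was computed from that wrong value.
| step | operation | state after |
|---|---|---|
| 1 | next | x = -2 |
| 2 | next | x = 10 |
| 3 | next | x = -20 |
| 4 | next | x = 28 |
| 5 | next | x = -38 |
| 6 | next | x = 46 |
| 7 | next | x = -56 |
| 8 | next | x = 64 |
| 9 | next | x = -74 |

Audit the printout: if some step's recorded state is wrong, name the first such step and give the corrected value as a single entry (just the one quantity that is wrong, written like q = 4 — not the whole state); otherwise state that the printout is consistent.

step 1, x = 6

Recomputing the run from the initial state:
step 1: x = 6
step 2: x = -6
step 3: x = 4
step 4: x = -4
step 5: x = 2
step 6: x = -2
step 7: x = 0
step 8: x = 0
step 9: x = -2
The first disagreement with the printout is at step 1, where the value should be x = 6.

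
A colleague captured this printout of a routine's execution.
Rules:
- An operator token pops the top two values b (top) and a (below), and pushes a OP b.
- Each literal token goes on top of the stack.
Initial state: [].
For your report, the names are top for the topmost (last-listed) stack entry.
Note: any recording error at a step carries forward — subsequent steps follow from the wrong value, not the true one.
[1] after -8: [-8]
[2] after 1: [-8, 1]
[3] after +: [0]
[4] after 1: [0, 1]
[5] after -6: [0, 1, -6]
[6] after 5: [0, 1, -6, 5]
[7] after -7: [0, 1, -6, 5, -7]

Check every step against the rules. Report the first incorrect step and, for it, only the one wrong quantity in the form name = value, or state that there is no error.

Recomputing the run from the initial state:
step 1: [-8]
step 2: [-8, 1]
step 3: [-7]
step 4: [-7, 1]
step 5: [-7, 1, -6]
step 6: [-7, 1, -6, 5]
step 7: [-7, 1, -6, 5, -7]
The first disagreement with the printout is at step 3, where the value should be top = -7.

step 3, top = -7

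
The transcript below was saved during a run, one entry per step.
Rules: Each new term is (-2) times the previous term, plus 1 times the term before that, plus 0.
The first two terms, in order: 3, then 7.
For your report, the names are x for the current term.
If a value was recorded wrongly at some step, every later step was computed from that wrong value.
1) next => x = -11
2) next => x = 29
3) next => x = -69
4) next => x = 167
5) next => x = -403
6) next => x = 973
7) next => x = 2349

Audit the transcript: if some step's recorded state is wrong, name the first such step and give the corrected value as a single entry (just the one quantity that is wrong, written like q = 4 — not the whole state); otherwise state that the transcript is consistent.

Recomputing the run from the initial state:
step 1: x = -11
step 2: x = 29
step 3: x = -69
step 4: x = 167
step 5: x = -403
step 6: x = 973
step 7: x = -2349
The first disagreement with the transcript is at step 7, where the value should be x = -2349.

step 7, x = -2349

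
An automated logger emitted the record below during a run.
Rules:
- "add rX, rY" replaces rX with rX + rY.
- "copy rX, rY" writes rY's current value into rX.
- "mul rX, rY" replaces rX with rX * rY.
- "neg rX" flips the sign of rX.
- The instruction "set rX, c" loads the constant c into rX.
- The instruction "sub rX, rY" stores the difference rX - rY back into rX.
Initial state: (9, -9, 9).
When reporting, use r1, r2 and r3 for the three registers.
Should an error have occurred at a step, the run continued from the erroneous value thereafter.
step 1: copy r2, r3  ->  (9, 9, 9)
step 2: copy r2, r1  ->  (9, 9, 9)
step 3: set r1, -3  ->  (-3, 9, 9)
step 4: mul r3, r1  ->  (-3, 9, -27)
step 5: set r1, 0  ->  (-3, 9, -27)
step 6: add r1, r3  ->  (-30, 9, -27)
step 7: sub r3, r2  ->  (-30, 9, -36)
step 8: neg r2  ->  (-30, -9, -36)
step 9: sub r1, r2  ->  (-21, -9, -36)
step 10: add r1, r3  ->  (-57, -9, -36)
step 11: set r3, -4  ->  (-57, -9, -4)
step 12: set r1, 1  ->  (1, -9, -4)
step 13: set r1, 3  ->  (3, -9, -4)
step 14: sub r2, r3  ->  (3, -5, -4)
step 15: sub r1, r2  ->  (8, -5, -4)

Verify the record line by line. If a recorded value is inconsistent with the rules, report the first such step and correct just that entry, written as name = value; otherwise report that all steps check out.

step 5, r1 = 0

Step 1: r2 = 9 — same as recorded.
Step 2: r2 = 9 — consistent with the record.
Step 3: r1 = -3 — matches.
Step 4: r3 = 9 * -3 = -27 — in agreement.
Step 5: r1 = 0 — the entry is off here.
Step 5 is the first one off; corrected, r1 = 0.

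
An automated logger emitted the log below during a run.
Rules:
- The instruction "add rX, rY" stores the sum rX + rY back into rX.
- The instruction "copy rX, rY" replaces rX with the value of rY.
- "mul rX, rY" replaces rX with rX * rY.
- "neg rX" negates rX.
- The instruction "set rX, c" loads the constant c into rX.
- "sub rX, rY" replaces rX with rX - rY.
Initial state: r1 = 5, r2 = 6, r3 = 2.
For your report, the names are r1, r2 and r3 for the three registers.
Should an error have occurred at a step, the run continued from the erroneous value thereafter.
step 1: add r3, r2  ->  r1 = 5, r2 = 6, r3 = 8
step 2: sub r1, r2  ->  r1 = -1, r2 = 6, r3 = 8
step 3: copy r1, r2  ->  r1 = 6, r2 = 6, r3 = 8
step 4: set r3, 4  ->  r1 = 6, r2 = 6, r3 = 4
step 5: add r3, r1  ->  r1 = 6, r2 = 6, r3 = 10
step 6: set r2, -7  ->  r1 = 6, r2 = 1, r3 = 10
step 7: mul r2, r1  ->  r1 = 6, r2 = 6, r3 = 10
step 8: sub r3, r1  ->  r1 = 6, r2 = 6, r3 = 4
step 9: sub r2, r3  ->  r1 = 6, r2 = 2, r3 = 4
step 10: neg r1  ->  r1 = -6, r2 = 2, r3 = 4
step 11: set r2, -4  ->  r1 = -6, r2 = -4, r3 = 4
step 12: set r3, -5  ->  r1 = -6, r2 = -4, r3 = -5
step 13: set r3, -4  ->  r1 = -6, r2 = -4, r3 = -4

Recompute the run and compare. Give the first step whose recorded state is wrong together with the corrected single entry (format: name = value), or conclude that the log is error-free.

Recomputing the run from the initial state:
step 1: r1 = 5, r2 = 6, r3 = 8
step 2: r1 = -1, r2 = 6, r3 = 8
step 3: r1 = 6, r2 = 6, r3 = 8
step 4: r1 = 6, r2 = 6, r3 = 4
step 5: r1 = 6, r2 = 6, r3 = 10
step 6: r1 = 6, r2 = -7, r3 = 10
step 7: r1 = 6, r2 = -42, r3 = 10
step 8: r1 = 6, r2 = -42, r3 = 4
step 9: r1 = 6, r2 = -46, r3 = 4
step 10: r1 = -6, r2 = -46, r3 = 4
step 11: r1 = -6, r2 = -4, r3 = 4
step 12: r1 = -6, r2 = -4, r3 = -5
step 13: r1 = -6, r2 = -4, r3 = -4
The first disagreement with the log is at step 6, where the value should be r2 = -7.

step 6, r2 = -7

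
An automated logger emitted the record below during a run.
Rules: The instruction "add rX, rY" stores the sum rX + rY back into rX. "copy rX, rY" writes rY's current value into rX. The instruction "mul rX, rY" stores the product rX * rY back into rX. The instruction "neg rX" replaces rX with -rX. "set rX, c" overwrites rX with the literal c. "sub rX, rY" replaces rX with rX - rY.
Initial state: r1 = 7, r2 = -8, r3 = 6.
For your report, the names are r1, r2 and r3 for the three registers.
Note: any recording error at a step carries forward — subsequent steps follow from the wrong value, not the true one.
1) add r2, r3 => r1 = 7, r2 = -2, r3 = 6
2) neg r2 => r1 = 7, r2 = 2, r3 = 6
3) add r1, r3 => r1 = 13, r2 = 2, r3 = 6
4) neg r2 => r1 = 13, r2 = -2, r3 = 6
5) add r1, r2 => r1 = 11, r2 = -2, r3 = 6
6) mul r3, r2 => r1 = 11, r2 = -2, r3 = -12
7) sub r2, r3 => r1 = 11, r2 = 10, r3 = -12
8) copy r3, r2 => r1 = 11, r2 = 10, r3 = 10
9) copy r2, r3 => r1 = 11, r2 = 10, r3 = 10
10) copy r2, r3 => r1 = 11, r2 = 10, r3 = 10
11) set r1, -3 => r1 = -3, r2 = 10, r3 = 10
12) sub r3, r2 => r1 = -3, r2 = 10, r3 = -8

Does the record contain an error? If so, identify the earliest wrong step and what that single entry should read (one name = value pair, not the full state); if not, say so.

step 1: r2 = -8 + 6 = -2 -> no discrepancy
step 2: r2 = -(-2) = 2 -> confirmed correct
step 3: r1 = 7 + 6 = 13 -> same as recorded
step 4: r2 = -(2) = -2 -> exactly as logged
step 5: r1 = 13 + -2 = 11 -> in agreement
step 6: r3 = 6 * -2 = -12 -> consistent with the record
step 7: r2 = -2 - -12 = 10 -> same as recorded
step 8: r3 = 10 -> confirmed correct
step 9: r2 = 10 -> verified
step 10: r2 = 10 -> checks out
step 11: r1 = -3 -> checks out
step 12: r3 = 10 - 10 = 0 -> the entry is off here
Conclusion: step 12 carries the first error; the entry should be r3 = 0.

step 12, r3 = 0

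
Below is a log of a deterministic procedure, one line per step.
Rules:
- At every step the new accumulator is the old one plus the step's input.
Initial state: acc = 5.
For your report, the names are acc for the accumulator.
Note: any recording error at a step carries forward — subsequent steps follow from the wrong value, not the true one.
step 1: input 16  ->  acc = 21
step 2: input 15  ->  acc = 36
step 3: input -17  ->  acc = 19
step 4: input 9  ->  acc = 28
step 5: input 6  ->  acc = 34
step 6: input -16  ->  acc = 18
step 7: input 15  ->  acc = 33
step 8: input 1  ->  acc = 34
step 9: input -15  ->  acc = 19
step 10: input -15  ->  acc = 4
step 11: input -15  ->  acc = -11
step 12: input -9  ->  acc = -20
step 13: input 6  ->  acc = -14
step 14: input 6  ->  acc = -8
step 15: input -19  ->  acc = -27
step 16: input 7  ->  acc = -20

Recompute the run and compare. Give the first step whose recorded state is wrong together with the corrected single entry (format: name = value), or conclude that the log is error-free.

Recomputing the run from the initial state:
step 1: acc = 21
step 2: acc = 36
step 3: acc = 19
step 4: acc = 28
step 5: acc = 34
step 6: acc = 18
step 7: acc = 33
step 8: acc = 34
step 9: acc = 19
step 10: acc = 4
step 11: acc = -11
step 12: acc = -20
step 13: acc = -14
step 14: acc = -8
step 15: acc = -27
step 16: acc = -20
This matches the log at every step.

no error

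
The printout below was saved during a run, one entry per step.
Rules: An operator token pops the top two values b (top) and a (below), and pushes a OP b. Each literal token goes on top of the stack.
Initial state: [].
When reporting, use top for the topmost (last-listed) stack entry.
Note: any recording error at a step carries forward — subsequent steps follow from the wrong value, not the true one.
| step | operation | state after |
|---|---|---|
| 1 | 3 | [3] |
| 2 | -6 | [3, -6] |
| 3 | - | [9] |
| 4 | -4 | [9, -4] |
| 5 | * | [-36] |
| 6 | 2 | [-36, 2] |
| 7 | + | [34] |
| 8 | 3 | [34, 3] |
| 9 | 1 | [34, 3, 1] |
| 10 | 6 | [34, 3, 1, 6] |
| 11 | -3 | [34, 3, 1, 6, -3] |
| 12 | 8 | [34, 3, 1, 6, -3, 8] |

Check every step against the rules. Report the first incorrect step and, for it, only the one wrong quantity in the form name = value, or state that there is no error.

step 7, top = -34

Recomputing the run from the initial state:
step 1: [3]
step 2: [3, -6]
step 3: [9]
step 4: [9, -4]
step 5: [-36]
step 6: [-36, 2]
step 7: [-34]
step 8: [-34, 3]
step 9: [-34, 3, 1]
step 10: [-34, 3, 1, 6]
step 11: [-34, 3, 1, 6, -3]
step 12: [-34, 3, 1, 6, -3, 8]
The first disagreement with the printout is at step 7, where the value should be top = -34.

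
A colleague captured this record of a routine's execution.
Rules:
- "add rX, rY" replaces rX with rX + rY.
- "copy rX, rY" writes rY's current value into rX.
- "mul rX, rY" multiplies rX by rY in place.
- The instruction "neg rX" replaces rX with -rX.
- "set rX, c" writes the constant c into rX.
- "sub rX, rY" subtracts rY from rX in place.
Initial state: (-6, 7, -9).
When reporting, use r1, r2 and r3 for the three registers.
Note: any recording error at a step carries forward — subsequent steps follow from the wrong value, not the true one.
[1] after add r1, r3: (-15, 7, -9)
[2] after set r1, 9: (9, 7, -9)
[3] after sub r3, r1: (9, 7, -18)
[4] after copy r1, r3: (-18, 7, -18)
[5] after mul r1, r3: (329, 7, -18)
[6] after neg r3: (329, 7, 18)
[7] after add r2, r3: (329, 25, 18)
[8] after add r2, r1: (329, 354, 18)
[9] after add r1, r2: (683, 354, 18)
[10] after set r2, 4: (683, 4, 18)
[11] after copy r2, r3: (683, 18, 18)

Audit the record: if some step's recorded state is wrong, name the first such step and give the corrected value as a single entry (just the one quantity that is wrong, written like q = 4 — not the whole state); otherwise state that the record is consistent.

step 5, r1 = 324

Recomputing the run from the initial state:
step 1: r1 = -15, r2 = 7, r3 = -9
step 2: r1 = 9, r2 = 7, r3 = -9
step 3: r1 = 9, r2 = 7, r3 = -18
step 4: r1 = -18, r2 = 7, r3 = -18
step 5: r1 = 324, r2 = 7, r3 = -18
step 6: r1 = 324, r2 = 7, r3 = 18
step 7: r1 = 324, r2 = 25, r3 = 18
step 8: r1 = 324, r2 = 349, r3 = 18
step 9: r1 = 673, r2 = 349, r3 = 18
step 10: r1 = 673, r2 = 4, r3 = 18
step 11: r1 = 673, r2 = 18, r3 = 18
The first disagreement with the record is at step 5, where the value should be r1 = 324.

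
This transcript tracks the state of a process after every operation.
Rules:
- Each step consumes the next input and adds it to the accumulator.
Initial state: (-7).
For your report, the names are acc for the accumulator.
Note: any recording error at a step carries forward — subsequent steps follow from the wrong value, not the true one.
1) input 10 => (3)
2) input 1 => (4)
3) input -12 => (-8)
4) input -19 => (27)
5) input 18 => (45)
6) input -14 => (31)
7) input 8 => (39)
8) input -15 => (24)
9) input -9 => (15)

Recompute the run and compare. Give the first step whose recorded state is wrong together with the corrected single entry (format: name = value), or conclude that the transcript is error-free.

step 1: acc = -7 + 10 = 3 -> exactly as logged
step 2: acc = 3 + 1 = 4 -> verified
step 3: acc = 4 + -12 = -8 -> no discrepancy
step 4: acc = -8 + -19 = -27 -> the transcript has a different value
First incorrect step: 4; the correct value is acc = -27.

step 4, acc = -27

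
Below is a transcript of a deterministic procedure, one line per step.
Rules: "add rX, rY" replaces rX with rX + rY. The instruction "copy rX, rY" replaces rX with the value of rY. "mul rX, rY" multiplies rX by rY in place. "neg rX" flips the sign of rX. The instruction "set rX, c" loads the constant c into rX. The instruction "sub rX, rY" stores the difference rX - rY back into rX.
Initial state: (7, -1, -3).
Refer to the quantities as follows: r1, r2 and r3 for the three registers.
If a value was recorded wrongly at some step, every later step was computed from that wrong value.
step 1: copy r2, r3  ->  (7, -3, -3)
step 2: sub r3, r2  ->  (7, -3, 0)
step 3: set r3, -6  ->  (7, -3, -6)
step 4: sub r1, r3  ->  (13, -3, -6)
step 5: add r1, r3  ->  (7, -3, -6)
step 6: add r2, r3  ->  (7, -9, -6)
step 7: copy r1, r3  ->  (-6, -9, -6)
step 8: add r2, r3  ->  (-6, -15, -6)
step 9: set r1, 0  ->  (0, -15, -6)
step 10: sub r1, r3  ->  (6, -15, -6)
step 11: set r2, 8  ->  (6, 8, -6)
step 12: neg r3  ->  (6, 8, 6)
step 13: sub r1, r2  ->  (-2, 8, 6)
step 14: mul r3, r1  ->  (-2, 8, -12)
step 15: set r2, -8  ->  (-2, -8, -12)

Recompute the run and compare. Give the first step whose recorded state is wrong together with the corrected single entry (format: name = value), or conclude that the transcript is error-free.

Recomputing the run from the initial state:
step 1: r1 = 7, r2 = -3, r3 = -3
step 2: r1 = 7, r2 = -3, r3 = 0
step 3: r1 = 7, r2 = -3, r3 = -6
step 4: r1 = 13, r2 = -3, r3 = -6
step 5: r1 = 7, r2 = -3, r3 = -6
step 6: r1 = 7, r2 = -9, r3 = -6
step 7: r1 = -6, r2 = -9, r3 = -6
step 8: r1 = -6, r2 = -15, r3 = -6
step 9: r1 = 0, r2 = -15, r3 = -6
step 10: r1 = 6, r2 = -15, r3 = -6
step 11: r1 = 6, r2 = 8, r3 = -6
step 12: r1 = 6, r2 = 8, r3 = 6
step 13: r1 = -2, r2 = 8, r3 = 6
step 14: r1 = -2, r2 = 8, r3 = -12
step 15: r1 = -2, r2 = -8, r3 = -12
This matches the transcript at every step.

no error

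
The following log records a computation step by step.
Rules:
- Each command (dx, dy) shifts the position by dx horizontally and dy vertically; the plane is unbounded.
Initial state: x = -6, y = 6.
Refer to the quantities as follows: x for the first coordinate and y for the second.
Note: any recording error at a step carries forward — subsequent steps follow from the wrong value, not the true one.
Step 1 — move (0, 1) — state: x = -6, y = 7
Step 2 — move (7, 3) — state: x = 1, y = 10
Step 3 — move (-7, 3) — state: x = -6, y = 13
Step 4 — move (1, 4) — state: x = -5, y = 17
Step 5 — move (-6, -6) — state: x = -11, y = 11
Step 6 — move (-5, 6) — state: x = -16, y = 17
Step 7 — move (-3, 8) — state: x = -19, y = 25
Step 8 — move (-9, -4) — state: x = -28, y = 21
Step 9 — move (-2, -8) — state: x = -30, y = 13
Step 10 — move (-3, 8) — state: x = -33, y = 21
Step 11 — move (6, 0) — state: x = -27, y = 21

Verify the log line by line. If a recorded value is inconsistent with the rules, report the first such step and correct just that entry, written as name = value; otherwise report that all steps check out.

Recomputing the run from the initial state:
step 1: x = -6, y = 7
step 2: x = 1, y = 10
step 3: x = -6, y = 13
step 4: x = -5, y = 17
step 5: x = -11, y = 11
step 6: x = -16, y = 17
step 7: x = -19, y = 25
step 8: x = -28, y = 21
step 9: x = -30, y = 13
step 10: x = -33, y = 21
step 11: x = -27, y = 21
This matches the log at every step.

no error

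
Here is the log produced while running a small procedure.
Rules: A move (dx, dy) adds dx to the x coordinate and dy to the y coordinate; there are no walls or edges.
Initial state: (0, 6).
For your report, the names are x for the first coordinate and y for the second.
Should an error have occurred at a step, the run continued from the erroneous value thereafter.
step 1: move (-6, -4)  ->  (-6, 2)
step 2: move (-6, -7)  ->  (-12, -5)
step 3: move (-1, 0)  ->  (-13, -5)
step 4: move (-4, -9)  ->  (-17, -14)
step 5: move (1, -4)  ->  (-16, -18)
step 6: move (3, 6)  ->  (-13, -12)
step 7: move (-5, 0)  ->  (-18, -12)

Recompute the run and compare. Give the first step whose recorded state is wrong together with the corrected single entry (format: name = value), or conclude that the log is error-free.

1. x = 0 + (-6) = -6, y = 6 + (-4) = 2 (matches)
2. x = -6 + (-6) = -12, y = 2 + (-7) = -5 (in agreement)
3. x = -12 + (-1) = -13, y = -5 + (0) = -5 (agrees with the log)
4. x = -13 + (-4) = -17, y = -5 + (-9) = -14 (consistent with the log)
5. x = -17 + (1) = -16, y = -14 + (-4) = -18 (matches)
6. x = -16 + (3) = -13, y = -18 + (6) = -12 (no discrepancy)
7. x = -13 + (-5) = -18, y = -12 + (0) = -12 (agrees with the log)
All steps check out; nothing to correct.

no error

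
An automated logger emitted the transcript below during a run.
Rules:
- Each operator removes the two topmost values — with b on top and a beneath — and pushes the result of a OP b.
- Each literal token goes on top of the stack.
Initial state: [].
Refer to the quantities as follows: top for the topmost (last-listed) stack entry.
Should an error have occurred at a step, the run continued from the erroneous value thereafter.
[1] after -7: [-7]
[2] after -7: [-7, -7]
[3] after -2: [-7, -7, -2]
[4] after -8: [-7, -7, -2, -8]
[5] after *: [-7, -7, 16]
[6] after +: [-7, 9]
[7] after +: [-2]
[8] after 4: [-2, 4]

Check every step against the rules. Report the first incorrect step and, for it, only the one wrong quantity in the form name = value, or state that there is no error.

1. push -7: top = -7 (agrees with the transcript)
2. push -7: top = -7 (agrees with the transcript)
3. push -2: top = -2 (no discrepancy)
4. push -8: top = -8 (matches)
5. -2 * -8 = 16 (consistent with the transcript)
6. -7 + 16 = 9 (confirmed correct)
7. -7 + 9 = 2 (first mismatch against the transcript)
The earliest wrong entry is at step 7: it should read top = 2.

step 7, top = 2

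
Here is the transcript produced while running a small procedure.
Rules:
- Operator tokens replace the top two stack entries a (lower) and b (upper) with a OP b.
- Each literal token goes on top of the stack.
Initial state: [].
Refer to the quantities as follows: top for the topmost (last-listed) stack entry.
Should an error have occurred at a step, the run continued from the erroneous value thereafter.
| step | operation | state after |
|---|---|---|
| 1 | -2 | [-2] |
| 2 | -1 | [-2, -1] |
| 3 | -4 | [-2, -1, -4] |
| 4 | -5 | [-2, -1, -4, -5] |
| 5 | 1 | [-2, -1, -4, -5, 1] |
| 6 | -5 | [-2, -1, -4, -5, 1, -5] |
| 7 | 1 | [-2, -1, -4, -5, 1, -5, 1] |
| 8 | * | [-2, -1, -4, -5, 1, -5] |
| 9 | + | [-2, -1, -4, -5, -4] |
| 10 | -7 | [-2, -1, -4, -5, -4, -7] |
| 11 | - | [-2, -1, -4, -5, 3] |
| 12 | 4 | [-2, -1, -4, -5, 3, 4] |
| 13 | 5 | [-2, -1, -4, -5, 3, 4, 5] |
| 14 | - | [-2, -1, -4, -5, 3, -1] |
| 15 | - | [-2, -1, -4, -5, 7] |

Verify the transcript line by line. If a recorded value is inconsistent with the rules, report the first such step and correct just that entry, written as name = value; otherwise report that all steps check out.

Recomputing the run from the initial state:
step 1: [-2]
step 2: [-2, -1]
step 3: [-2, -1, -4]
step 4: [-2, -1, -4, -5]
step 5: [-2, -1, -4, -5, 1]
step 6: [-2, -1, -4, -5, 1, -5]
step 7: [-2, -1, -4, -5, 1, -5, 1]
step 8: [-2, -1, -4, -5, 1, -5]
step 9: [-2, -1, -4, -5, -4]
step 10: [-2, -1, -4, -5, -4, -7]
step 11: [-2, -1, -4, -5, 3]
step 12: [-2, -1, -4, -5, 3, 4]
step 13: [-2, -1, -4, -5, 3, 4, 5]
step 14: [-2, -1, -4, -5, 3, -1]
step 15: [-2, -1, -4, -5, 4]
The first disagreement with the transcript is at step 15, where the value should be top = 4.

step 15, top = 4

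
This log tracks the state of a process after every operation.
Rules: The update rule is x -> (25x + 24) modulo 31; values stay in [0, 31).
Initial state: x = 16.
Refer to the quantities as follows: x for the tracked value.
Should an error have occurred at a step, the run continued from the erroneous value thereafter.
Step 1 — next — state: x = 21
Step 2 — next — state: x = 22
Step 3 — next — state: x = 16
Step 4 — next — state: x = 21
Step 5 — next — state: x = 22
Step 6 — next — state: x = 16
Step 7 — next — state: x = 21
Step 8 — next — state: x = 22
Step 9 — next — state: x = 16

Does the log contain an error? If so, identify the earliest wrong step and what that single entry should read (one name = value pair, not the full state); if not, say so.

no error

1. x = (25*16 + 24) mod 31 = 21 (agrees with the log)
2. x = (25*21 + 24) mod 31 = 22 (verified)
3. x = (25*22 + 24) mod 31 = 16 (verified)
4. x = (25*16 + 24) mod 31 = 21 (checks out)
5. x = (25*21 + 24) mod 31 = 22 (in agreement)
6. x = (25*22 + 24) mod 31 = 16 (same as recorded)
7. x = (25*16 + 24) mod 31 = 21 (confirmed correct)
8. x = (25*21 + 24) mod 31 = 22 (confirmed correct)
9. x = (25*22 + 24) mod 31 = 16 (same as recorded)
All steps check out; nothing to correct.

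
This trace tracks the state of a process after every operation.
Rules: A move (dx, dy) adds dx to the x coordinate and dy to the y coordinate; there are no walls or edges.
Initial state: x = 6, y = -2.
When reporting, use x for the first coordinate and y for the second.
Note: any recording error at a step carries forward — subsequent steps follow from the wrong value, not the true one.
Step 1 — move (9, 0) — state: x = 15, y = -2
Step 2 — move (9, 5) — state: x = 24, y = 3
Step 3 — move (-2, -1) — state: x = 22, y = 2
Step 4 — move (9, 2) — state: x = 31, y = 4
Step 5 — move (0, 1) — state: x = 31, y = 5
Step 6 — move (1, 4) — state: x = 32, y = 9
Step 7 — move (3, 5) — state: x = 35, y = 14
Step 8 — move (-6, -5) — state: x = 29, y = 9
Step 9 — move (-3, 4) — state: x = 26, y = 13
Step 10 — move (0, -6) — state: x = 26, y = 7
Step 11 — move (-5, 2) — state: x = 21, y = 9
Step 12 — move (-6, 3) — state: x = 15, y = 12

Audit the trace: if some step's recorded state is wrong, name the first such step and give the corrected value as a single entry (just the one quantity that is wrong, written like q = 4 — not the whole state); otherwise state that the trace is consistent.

step 1: x = 6 + (9) = 15, y = -2 + (0) = -2 -> exactly as logged
step 2: x = 15 + (9) = 24, y = -2 + (5) = 3 -> agrees with the trace
step 3: x = 24 + (-2) = 22, y = 3 + (-1) = 2 -> no discrepancy
step 4: x = 22 + (9) = 31, y = 2 + (2) = 4 -> no discrepancy
step 5: x = 31 + (0) = 31, y = 4 + (1) = 5 -> no discrepancy
step 6: x = 31 + (1) = 32, y = 5 + (4) = 9 -> consistent with the trace
step 7: x = 32 + (3) = 35, y = 9 + (5) = 14 -> confirmed correct
step 8: x = 35 + (-6) = 29, y = 14 + (-5) = 9 -> checks out
step 9: x = 29 + (-3) = 26, y = 9 + (4) = 13 -> no discrepancy
step 10: x = 26 + (0) = 26, y = 13 + (-6) = 7 -> confirmed correct
step 11: x = 26 + (-5) = 21, y = 7 + (2) = 9 -> matches
step 12: x = 21 + (-6) = 15, y = 9 + (3) = 12 -> in agreement
No step deviates from the rules.

no error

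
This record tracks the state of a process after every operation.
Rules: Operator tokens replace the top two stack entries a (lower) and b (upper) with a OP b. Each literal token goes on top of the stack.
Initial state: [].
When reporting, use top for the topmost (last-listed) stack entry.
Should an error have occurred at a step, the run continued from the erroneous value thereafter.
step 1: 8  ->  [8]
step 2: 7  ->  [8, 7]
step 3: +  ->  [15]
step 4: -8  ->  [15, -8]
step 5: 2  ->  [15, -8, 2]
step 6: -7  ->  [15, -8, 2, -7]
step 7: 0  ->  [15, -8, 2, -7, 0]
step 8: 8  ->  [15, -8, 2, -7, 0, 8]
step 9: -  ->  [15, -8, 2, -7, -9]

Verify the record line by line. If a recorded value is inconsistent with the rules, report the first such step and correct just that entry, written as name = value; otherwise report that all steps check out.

Step 1: push 8: top = 8 — checks out.
Step 2: push 7: top = 7 — agrees with the record.
Step 3: 8 + 7 = 15 — in agreement.
Step 4: push -8: top = -8 — matches.
Step 5: push 2: top = 2 — matches.
Step 6: push -7: top = -7 — matches.
Step 7: push 0: top = 0 — exactly as logged.
Step 8: push 8: top = 8 — in agreement.
Step 9: 0 - 8 = -8 — the recorded entry deviates here.
The audit stops at step 9: the recorded entry is wrong and should be top = -8.

step 9, top = -8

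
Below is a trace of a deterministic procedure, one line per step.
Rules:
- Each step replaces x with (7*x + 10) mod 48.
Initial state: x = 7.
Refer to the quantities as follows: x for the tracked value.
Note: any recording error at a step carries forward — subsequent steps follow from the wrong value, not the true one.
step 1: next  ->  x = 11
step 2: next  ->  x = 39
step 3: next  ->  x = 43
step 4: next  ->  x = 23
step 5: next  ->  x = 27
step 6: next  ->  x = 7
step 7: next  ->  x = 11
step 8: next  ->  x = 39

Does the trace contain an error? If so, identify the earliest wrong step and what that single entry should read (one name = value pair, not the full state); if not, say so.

Step 1: x = (7*7 + 10) mod 48 = 11 — consistent with the trace.
Step 2: x = (7*11 + 10) mod 48 = 39 — confirmed correct.
Step 3: x = (7*39 + 10) mod 48 = 43 — verified.
Step 4: x = (7*43 + 10) mod 48 = 23 — no discrepancy.
Step 5: x = (7*23 + 10) mod 48 = 27 — verified.
Step 6: x = (7*27 + 10) mod 48 = 7 — matches.
Step 7: x = (7*7 + 10) mod 48 = 11 — no discrepancy.
Step 8: x = (7*11 + 10) mod 48 = 39 — matches.
Nothing is out of place; the run is error-free.

no error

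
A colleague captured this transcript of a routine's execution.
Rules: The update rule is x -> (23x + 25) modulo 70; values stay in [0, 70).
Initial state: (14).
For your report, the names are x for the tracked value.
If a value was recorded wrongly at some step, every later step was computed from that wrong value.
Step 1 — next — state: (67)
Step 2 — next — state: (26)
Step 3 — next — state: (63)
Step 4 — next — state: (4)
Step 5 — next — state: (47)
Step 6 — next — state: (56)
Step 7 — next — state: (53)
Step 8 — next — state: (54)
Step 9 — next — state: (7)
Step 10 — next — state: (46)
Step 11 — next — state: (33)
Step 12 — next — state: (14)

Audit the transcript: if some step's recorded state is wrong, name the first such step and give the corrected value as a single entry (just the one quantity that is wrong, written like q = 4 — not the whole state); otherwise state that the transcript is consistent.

no error

1. x = (23*14 + 25) mod 70 = 67 (no discrepancy)
2. x = (23*67 + 25) mod 70 = 26 (verified)
3. x = (23*26 + 25) mod 70 = 63 (agrees with the transcript)
4. x = (23*63 + 25) mod 70 = 4 (verified)
5. x = (23*4 + 25) mod 70 = 47 (in agreement)
6. x = (23*47 + 25) mod 70 = 56 (confirmed correct)
7. x = (23*56 + 25) mod 70 = 53 (in agreement)
8. x = (23*53 + 25) mod 70 = 54 (checks out)
9. x = (23*54 + 25) mod 70 = 7 (in agreement)
10. x = (23*7 + 25) mod 70 = 46 (verified)
11. x = (23*46 + 25) mod 70 = 33 (exactly as logged)
12. x = (23*33 + 25) mod 70 = 14 (consistent with the transcript)
Every step is consistent.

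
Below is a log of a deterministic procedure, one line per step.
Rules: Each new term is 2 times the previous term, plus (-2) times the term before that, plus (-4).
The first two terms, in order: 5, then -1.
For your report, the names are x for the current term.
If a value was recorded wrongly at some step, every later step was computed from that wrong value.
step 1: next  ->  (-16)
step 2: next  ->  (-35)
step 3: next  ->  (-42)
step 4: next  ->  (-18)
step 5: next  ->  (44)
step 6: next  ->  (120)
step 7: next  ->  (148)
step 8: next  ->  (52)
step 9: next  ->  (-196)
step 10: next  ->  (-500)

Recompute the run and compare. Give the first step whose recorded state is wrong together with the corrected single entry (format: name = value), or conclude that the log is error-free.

Recomputing the run from the initial state:
step 1: x = -16
step 2: x = -34
step 3: x = -40
step 4: x = -16
step 5: x = 44
step 6: x = 116
step 7: x = 140
step 8: x = 44
step 9: x = -196
step 10: x = -484
The first disagreement with the log is at step 2, where the value should be x = -34.

step 2, x = -34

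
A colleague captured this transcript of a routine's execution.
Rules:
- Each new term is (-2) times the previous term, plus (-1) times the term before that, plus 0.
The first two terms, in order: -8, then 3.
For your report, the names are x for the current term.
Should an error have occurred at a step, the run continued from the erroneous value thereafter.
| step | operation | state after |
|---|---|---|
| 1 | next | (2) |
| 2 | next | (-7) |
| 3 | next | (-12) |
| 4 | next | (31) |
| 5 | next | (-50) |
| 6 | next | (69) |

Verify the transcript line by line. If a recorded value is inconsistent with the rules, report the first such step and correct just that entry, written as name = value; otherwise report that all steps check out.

step 3, x = 12

step 1: x = -2*(3) + (-1)*(-8) + (0) = 2 -> consistent with the transcript
step 2: x = -2*(2) + (-1)*(3) + (0) = -7 -> verified
step 3: x = -2*(-7) + (-1)*(2) + (0) = 12 -> not what was recorded
So the first discrepancy is step 3, where the right value is x = 12.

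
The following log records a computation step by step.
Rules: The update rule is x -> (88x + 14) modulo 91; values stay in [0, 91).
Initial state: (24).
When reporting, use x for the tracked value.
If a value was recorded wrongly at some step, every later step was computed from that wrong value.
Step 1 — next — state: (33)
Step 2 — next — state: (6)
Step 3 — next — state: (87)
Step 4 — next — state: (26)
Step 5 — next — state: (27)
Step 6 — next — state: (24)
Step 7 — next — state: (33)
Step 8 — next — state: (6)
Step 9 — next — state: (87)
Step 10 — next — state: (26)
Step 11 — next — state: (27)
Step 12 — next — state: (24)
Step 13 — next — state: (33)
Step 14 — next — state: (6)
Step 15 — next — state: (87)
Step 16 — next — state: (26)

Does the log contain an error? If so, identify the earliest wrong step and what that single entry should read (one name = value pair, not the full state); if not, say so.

Step 1: x = (88*24 + 14) mod 91 = 33 — matches.
Step 2: x = (88*33 + 14) mod 91 = 6 — consistent with the log.
Step 3: x = (88*6 + 14) mod 91 = 87 — checks out.
Step 4: x = (88*87 + 14) mod 91 = 26 — no discrepancy.
Step 5: x = (88*26 + 14) mod 91 = 27 — consistent with the log.
Step 6: x = (88*27 + 14) mod 91 = 24 — no discrepancy.
Step 7: x = (88*24 + 14) mod 91 = 33 — confirmed correct.
Step 8: x = (88*33 + 14) mod 91 = 6 — exactly as logged.
Step 9: x = (88*6 + 14) mod 91 = 87 — matches.
Step 10: x = (88*87 + 14) mod 91 = 26 — consistent with the log.
Step 11: x = (88*26 + 14) mod 91 = 27 — verified.
Step 12: x = (88*27 + 14) mod 91 = 24 — confirmed correct.
Step 13: x = (88*24 + 14) mod 91 = 33 — matches.
Step 14: x = (88*33 + 14) mod 91 = 6 — consistent with the log.
Step 15: x = (88*6 + 14) mod 91 = 87 — checks out.
Step 16: x = (88*87 + 14) mod 91 = 26 — consistent with the log.
Each recorded entry agrees with the recomputation.

no error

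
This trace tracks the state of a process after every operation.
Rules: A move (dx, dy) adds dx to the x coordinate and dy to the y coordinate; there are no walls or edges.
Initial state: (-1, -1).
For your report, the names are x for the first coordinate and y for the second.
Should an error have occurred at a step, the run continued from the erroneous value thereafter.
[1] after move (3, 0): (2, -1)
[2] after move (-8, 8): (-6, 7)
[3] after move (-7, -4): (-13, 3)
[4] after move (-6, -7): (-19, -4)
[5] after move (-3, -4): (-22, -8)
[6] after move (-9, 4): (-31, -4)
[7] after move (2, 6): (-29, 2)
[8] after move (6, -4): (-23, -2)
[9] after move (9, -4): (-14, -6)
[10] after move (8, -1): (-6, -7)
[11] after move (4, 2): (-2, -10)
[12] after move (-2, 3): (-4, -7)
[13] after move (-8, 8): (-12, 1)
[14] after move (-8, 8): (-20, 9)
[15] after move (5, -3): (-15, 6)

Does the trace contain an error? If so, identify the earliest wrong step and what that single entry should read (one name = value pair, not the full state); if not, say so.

step 11, y = -5

Recomputing the run from the initial state:
step 1: x = 2, y = -1
step 2: x = -6, y = 7
step 3: x = -13, y = 3
step 4: x = -19, y = -4
step 5: x = -22, y = -8
step 6: x = -31, y = -4
step 7: x = -29, y = 2
step 8: x = -23, y = -2
step 9: x = -14, y = -6
step 10: x = -6, y = -7
step 11: x = -2, y = -5
step 12: x = -4, y = -2
step 13: x = -12, y = 6
step 14: x = -20, y = 14
step 15: x = -15, y = 11
The first disagreement with the trace is at step 11, where the value should be y = -5.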